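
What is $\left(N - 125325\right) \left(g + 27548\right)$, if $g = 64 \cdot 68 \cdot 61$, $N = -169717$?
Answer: $-86453206840$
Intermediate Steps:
$g = 265472$ ($g = 4352 \cdot 61 = 265472$)
$\left(N - 125325\right) \left(g + 27548\right) = \left(-169717 - 125325\right) \left(265472 + 27548\right) = \left(-295042\right) 293020 = -86453206840$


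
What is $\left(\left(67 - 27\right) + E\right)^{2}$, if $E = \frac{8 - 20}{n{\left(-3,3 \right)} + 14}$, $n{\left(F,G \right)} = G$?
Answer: $\frac{446224}{289} \approx 1544.0$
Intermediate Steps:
$E = - \frac{12}{17}$ ($E = \frac{8 - 20}{3 + 14} = - \frac{12}{17} \approx -0.70588$)
$\left(\left(67 - 27\right) + E\right)^{2} = \left(\left(67 - 27\right) - \frac{12}{17}\right)^{2} = \left(40 - \frac{12}{17}\right)^{2} = \left(\frac{668}{17}\right)^{2} = \frac{446224}{289}$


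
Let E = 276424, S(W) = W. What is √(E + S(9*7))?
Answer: √276487 ≈ 525.82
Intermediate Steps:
√(E + S(9*7)) = √(276424 + 9*7) = √(276424 + 63) = √276487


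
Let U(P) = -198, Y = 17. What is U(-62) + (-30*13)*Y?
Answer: -6828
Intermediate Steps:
U(-62) + (-30*13)*Y = -198 - 30*13*17 = -198 - 390*17 = -198 - 6630 = -6828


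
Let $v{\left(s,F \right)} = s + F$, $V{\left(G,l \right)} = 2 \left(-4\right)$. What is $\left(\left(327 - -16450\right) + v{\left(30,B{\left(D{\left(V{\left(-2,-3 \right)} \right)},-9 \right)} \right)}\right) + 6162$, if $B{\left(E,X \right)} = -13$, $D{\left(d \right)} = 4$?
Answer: $22956$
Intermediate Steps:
$V{\left(G,l \right)} = -8$
$v{\left(s,F \right)} = F + s$
$\left(\left(327 - -16450\right) + v{\left(30,B{\left(D{\left(V{\left(-2,-3 \right)} \right)},-9 \right)} \right)}\right) + 6162 = \left(\left(327 - -16450\right) + \left(-13 + 30\right)\right) + 6162 = \left(\left(327 + 16450\right) + 17\right) + 6162 = \left(16777 + 17\right) + 6162 = 16794 + 6162 = 22956$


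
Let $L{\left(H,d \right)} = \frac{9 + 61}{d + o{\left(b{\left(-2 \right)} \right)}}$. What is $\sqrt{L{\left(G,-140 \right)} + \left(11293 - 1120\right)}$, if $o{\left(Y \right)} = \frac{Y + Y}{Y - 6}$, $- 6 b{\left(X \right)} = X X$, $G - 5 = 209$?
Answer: $\frac{\sqrt{4970293323}}{699} \approx 100.86$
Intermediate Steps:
$G = 214$ ($G = 5 + 209 = 214$)
$b{\left(X \right)} = - \frac{X^{2}}{6}$ ($b{\left(X \right)} = - \frac{X X}{6} = - \frac{X^{2}}{6}$)
$o{\left(Y \right)} = \frac{2 Y}{-6 + Y}$
$L{\left(H,d \right)} = \frac{70}{\frac{1}{5} + d}$ ($L{\left(H,d \right)} = \frac{9 + 61}{d + \frac{2 \left(- \frac{\left(-2\right)^{2}}{6}\right)}{-6 - \frac{\left(-2\right)^{2}}{6}}} = \frac{70}{d + \frac{2 \left(\left(- \frac{1}{6}\right) 4\right)}{-6 - \frac{2}{3}}} = \frac{70}{d + 2 \left(- \frac{2}{3}\right) \frac{1}{-6 - \frac{2}{3}}} = \frac{70}{d + 2 \left(- \frac{2}{3}\right) \frac{1}{- \frac{20}{3}}} = \frac{70}{d + 2 \left(- \frac{2}{3}\right) \left(- \frac{3}{20}\right)} = \frac{70}{d + \frac{1}{5}} = \frac{70}{\frac{1}{5} + d}$)
$\sqrt{L{\left(G,-140 \right)} + \left(11293 - 1120\right)} = \sqrt{\frac{350}{1 + 5 \left(-140\right)} + \left(11293 - 1120\right)} = \sqrt{\frac{350}{1 - 700} + \left(11293 - 1120\right)} = \sqrt{\frac{350}{-699} + 10173} = \sqrt{350 \left(- \frac{1}{699}\right) + 10173} = \sqrt{- \frac{350}{699} + 10173} = \sqrt{\frac{7110577}{699}} = \frac{\sqrt{4970293323}}{699}$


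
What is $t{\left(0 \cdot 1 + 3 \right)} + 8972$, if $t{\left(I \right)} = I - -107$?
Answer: $9082$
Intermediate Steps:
$t{\left(I \right)} = 107 + I$ ($t{\left(I \right)} = I + 107 = 107 + I$)
$t{\left(0 \cdot 1 + 3 \right)} + 8972 = \left(107 + \left(0 \cdot 1 + 3\right)\right) + 8972 = \left(107 + \left(0 + 3\right)\right) + 8972 = \left(107 + 3\right) + 8972 = 110 + 8972 = 9082$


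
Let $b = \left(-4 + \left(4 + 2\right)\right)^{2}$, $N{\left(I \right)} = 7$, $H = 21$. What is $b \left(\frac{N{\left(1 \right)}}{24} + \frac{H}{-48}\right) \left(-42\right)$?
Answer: $\frac{49}{2} \approx 24.5$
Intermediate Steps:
$b = 4$ ($b = \left(-4 + 6\right)^{2} = 2^{2} = 4$)
$b \left(\frac{N{\left(1 \right)}}{24} + \frac{H}{-48}\right) \left(-42\right) = 4 \left(\frac{7}{24} + \frac{21}{-48}\right) \left(-42\right) = 4 \left(7 \cdot \frac{1}{24} + 21 \left(- \frac{1}{48}\right)\right) \left(-42\right) = 4 \left(\frac{7}{24} - \frac{7}{16}\right) \left(-42\right) = 4 \left(- \frac{7}{48}\right) \left(-42\right) = \left(- \frac{7}{12}\right) \left(-42\right) = \frac{49}{2}$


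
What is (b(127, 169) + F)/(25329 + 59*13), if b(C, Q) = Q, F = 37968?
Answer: 38137/26096 ≈ 1.4614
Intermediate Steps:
(b(127, 169) + F)/(25329 + 59*13) = (169 + 37968)/(25329 + 59*13) = 38137/(25329 + 767) = 38137/26096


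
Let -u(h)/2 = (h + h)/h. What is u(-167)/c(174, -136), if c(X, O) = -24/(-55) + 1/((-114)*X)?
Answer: -4363920/476009 ≈ -9.1677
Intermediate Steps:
c(X, O) = 24/55 - 1/(114*X) (c(X, O) = -24*(-1/55) - 1/(114*X) = 24/55 - 1/(114*X))
u(h) = -4 (u(h) = -2*(h + h)/h = -2*2*h/h = -2*2 = -4)
u(-167)/c(174, -136) = -4*1090980/(-55 + 2736*174) = -4*1090980/(-55 + 476064) = -4/((1/6270)*(1/174)*476009) = -4/476009/1090980 = -4*1090980/476009 = -4363920/476009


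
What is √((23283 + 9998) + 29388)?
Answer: √62669 ≈ 250.34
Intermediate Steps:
√((23283 + 9998) + 29388) = √(33281 + 29388) = √62669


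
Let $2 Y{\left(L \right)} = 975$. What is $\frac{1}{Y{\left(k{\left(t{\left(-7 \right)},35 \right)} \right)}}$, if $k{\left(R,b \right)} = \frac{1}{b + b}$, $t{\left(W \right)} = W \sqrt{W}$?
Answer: $\frac{2}{975} \approx 0.0020513$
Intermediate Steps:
$t{\left(W \right)} = W^{\frac{3}{2}}$
$k{\left(R,b \right)} = \frac{1}{2 b}$
$Y{\left(L \right)} = \frac{975}{2}$ ($Y{\left(L \right)} = \frac{1}{2} \cdot 975 = \frac{975}{2}$)
$\frac{1}{Y{\left(k{\left(t{\left(-7 \right)},35 \right)} \right)}} = \frac{1}{\frac{975}{2}} = \frac{2}{975}$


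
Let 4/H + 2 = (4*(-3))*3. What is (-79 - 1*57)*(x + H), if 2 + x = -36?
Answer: 98464/19 ≈ 5182.3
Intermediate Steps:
H = -2/19 (H = 4/(-2 + (4*(-3))*3) = 4/(-2 - 12*3) = 4/(-2 - 36) = 4/(-38) = 4*(-1/38) = -2/19 ≈ -0.10526)
x = -38 (x = -2 - 36 = -38)
(-79 - 1*57)*(x + H) = (-79 - 1*57)*(-38 - 2/19) = (-79 - 57)*(-724/19) = -136*(-724/19) = 98464/19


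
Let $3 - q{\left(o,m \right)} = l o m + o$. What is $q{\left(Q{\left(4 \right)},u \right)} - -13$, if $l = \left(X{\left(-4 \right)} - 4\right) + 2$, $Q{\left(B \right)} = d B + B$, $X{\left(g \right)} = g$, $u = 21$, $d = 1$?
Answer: $1016$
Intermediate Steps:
$Q{\left(B \right)} = 2 B$ ($Q{\left(B \right)} = 1 B + B = B + B = 2 B$)
$l = -6$ ($l = \left(-4 - 4\right) + 2 = -8 + 2 = -6$)
$q{\left(o,m \right)} = 3 - o + 6 m o$ ($q{\left(o,m \right)} = 3 - \left(- 6 o m + o\right) = 3 - \left(- 6 m o + o\right) = 3 - \left(o - 6 m o\right) = 3 + \left(- o + 6 m o\right) = 3 - o + 6 m o$)
$q{\left(Q{\left(4 \right)},u \right)} - -13 = \left(3 - 2 \cdot 4 + 6 \cdot 21 \cdot 2 \cdot 4\right) - -13 = \left(3 - 8 + 6 \cdot 21 \cdot 8\right) + 13 = \left(3 - 8 + 1008\right) + 13 = 1003 + 13 = 1016$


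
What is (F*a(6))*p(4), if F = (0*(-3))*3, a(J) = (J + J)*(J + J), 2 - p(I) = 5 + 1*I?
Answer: 0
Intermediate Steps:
p(I) = -3 - I (p(I) = 2 - (5 + 1*I) = 2 - (5 + I) = 2 + (-5 - I) = -3 - I)
a(J) = 4*J² (a(J) = (2*J)*(2*J) = 4*J²)
F = 0 (F = 0*3 = 0)
(F*a(6))*p(4) = (0*(4*6²))*(-3 - 1*4) = (0*(4*36))*(-3 - 4) = (0*144)*(-7) = 0*(-7) = 0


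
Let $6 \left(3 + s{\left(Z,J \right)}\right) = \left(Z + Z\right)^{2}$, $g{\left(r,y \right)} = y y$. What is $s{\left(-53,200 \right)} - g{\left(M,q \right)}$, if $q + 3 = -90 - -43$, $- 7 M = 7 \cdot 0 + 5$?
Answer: $- \frac{1891}{3} \approx -630.33$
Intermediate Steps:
$M = - \frac{5}{7}$ ($M = - \frac{7 \cdot 0 + 5}{7} = - \frac{0 + 5}{7} = \left(- \frac{1}{7}\right) 5 = - \frac{5}{7} \approx -0.71429$)
$q = -50$ ($q = -3 - 47 = -50$)
$g{\left(r,y \right)} = y^{2}$
$s{\left(Z,J \right)} = -3 + \frac{2 Z^{2}}{3}$ ($s{\left(Z,J \right)} = -3 + \frac{\left(Z + Z\right)^{2}}{6} = -3 + \frac{\left(2 Z\right)^{2}}{6} = -3 + \frac{4 Z^{2}}{6} = -3 + \frac{2 Z^{2}}{3}$)
$s{\left(-53,200 \right)} - g{\left(M,q \right)} = \left(-3 + \frac{2 \left(-53\right)^{2}}{3}\right) - \left(-50\right)^{2} = \left(-3 + \frac{2}{3} \cdot 2809\right) - 2500 = \left(-3 + \frac{5618}{3}\right) - 2500 = \frac{5609}{3} - 2500 = - \frac{1891}{3}$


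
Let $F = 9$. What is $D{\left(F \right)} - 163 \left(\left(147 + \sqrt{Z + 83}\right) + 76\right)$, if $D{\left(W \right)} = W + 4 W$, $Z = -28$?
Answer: $-36304 - 163 \sqrt{55} \approx -37513.0$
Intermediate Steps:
$D{\left(W \right)} = 5 W$
$D{\left(F \right)} - 163 \left(\left(147 + \sqrt{Z + 83}\right) + 76\right) = 5 \cdot 9 - 163 \left(\left(147 + \sqrt{-28 + 83}\right) + 76\right) = 45 - 163 \left(\left(147 + \sqrt{55}\right) + 76\right) = 45 - 163 \left(223 + \sqrt{55}\right) = 45 - \left(36349 + 163 \sqrt{55}\right) = -36304 - 163 \sqrt{55}$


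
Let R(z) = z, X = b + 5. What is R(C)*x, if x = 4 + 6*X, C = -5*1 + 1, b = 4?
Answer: -232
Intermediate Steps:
C = -4 (C = -5 + 1 = -4)
X = 9 (X = 4 + 5 = 9)
x = 58 (x = 4 + 6*9 = 4 + 54 = 58)
R(C)*x = -4*58 = -232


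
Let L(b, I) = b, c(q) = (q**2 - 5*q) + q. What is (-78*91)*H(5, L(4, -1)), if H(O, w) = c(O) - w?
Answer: -7098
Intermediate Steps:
c(q) = q**2 - 4*q
H(O, w) = -w + O*(-4 + O) (H(O, w) = O*(-4 + O) - w = -w + O*(-4 + O))
(-78*91)*H(5, L(4, -1)) = (-78*91)*(-1*4 + 5*(-4 + 5)) = -7098*(-4 + 5*1) = -7098*(-4 + 5) = -7098*1 = -7098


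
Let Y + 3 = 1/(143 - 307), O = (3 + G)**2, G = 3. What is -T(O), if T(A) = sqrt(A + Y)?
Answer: -sqrt(221851)/82 ≈ -5.7440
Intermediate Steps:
O = 36 (O = (3 + 3)**2 = 6**2 = 36)
Y = -493/164 (Y = -3 + 1/(143 - 307) = -3 + 1/(-164) = -3 - 1/164 = -493/164 ≈ -3.0061)
T(A) = sqrt(-493/164 + A) (T(A) = sqrt(A - 493/164) = sqrt(-493/164 + A))
-T(O) = -sqrt(-20213 + 6724*36)/82 = -sqrt(-20213 + 242064)/82 = -sqrt(221851)/82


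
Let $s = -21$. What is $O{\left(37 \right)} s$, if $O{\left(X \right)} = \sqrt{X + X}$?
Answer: $- 21 \sqrt{74} \approx -180.65$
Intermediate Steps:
$O{\left(X \right)} = \sqrt{2} \sqrt{X}$ ($O{\left(X \right)} = \sqrt{2 X} = \sqrt{2} \sqrt{X}$)
$O{\left(37 \right)} s = \sqrt{2} \sqrt{37} \left(-21\right) = \sqrt{74} \left(-21\right) = - 21 \sqrt{74}$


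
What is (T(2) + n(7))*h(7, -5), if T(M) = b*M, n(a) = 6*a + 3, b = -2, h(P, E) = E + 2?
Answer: -123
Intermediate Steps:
h(P, E) = 2 + E
n(a) = 3 + 6*a
T(M) = -2*M
(T(2) + n(7))*h(7, -5) = (-2*2 + (3 + 6*7))*(2 - 5) = (-4 + (3 + 42))*(-3) = (-4 + 45)*(-3) = 41*(-3) = -123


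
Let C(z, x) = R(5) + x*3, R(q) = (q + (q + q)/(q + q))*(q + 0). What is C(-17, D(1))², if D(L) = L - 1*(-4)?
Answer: 2025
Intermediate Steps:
D(L) = 4 + L (D(L) = L + 4 = 4 + L)
R(q) = q*(1 + q) (R(q) = (q + (2*q)/((2*q)))*q = (q + (2*q)*(1/(2*q)))*q = (q + 1)*q = (1 + q)*q = q*(1 + q))
C(z, x) = 30 + 3*x (C(z, x) = 5*(1 + 5) + x*3 = 5*6 + 3*x = 30 + 3*x)
C(-17, D(1))² = (30 + 3*(4 + 1))² = (30 + 3*5)² = (30 + 15)² = 45² = 2025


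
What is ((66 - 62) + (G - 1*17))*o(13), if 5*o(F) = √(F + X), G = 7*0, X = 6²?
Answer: -91/5 ≈ -18.200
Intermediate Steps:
X = 36
G = 0
o(F) = √(36 + F)/5 (o(F) = √(F + 36)/5 = √(36 + F)/5)
((66 - 62) + (G - 1*17))*o(13) = ((66 - 62) + (0 - 1*17))*(√(36 + 13)/5) = (4 + (0 - 17))*(√49/5) = (4 - 17)*((⅕)*7) = -13*7/5 = -91/5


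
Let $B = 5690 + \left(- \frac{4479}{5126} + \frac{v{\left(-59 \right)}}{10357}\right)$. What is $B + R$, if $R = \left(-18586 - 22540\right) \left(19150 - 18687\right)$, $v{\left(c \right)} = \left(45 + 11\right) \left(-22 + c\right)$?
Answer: $- \frac{1010602279318875}{53089982} \approx -1.9036 \cdot 10^{7}$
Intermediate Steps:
$v{\left(c \right)} = -1232 + 56 c$ ($v{\left(c \right)} = 56 \left(-22 + c\right) = -1232 + 56 c$)
$R = -19041338$ ($R = \left(-41126\right) 463 = -19041338$)
$B = \frac{302012357041}{53089982}$ ($B = 5690 - \left(\frac{4479}{5126} - \frac{-1232 + 56 \left(-59\right)}{10357}\right) = 5690 - \left(\frac{4479}{5126} - \left(-1232 - 3304\right) \frac{1}{10357}\right) = 5690 - \frac{69640539}{53089982} = \frac{302012357041}{53089982} \approx 5688.7$)
$B + R = \frac{302012357041}{53089982} - 19041338 = - \frac{1010602279318875}{53089982}$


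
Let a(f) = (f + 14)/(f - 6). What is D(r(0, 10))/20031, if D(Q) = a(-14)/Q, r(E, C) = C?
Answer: 0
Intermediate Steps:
a(f) = (14 + f)/(-6 + f)
D(Q) = 0 (D(Q) = ((14 - 14)/(-6 - 14))/Q = (0/(-20))/Q = (-1/20*0)/Q = 0/Q = 0)
D(r(0, 10))/20031 = 0/20031 = 0*(1/20031) = 0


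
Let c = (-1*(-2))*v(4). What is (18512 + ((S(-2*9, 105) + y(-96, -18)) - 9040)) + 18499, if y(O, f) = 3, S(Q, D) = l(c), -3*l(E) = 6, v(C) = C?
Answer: 27972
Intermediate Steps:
c = 8 (c = -1*(-2)*4 = 2*4 = 8)
l(E) = -2 (l(E) = -⅓*6 = -2)
S(Q, D) = -2
(18512 + ((S(-2*9, 105) + y(-96, -18)) - 9040)) + 18499 = (18512 + ((-2 + 3) - 9040)) + 18499 = (18512 + (1 - 9040)) + 18499 = (18512 - 9039) + 18499 = 9473 + 18499 = 27972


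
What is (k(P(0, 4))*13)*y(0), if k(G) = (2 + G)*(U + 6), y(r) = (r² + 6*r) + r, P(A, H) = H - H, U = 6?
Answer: 0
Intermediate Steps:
P(A, H) = 0
y(r) = r² + 7*r
k(G) = 24 + 12*G (k(G) = (2 + G)*(6 + 6) = (2 + G)*12 = 24 + 12*G)
(k(P(0, 4))*13)*y(0) = ((24 + 12*0)*13)*(0*(7 + 0)) = ((24 + 0)*13)*(0*7) = (24*13)*0 = 312*0 = 0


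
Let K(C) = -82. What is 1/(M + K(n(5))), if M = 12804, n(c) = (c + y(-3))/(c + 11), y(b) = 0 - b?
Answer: 1/12722 ≈ 7.8604e-5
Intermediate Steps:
y(b) = -b
n(c) = (3 + c)/(11 + c) (n(c) = (c - 1*(-3))/(c + 11) = (c + 3)/(11 + c) = (3 + c)/(11 + c))
1/(M + K(n(5))) = 1/(12804 - 82) = 1/12722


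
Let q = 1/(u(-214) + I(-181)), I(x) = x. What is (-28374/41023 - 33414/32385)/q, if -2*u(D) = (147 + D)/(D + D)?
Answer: 14787509094314/47384231495 ≈ 312.08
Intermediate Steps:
u(D) = -(147 + D)/(4*D) (u(D) = -(147 + D)/(2*(D + D)) = -(147 + D)/(2*(2*D)) = -(147 + D)*1/(2*D)/2 = -(147 + D)/(4*D))
q = -856/155003 (q = 1/((¼)*(-147 - 1*(-214))/(-214) - 181) = 1/((¼)*(-1/214)*(-147 + 214) - 181) = 1/((¼)*(-1/214)*67 - 181) = 1/(-67/856 - 181) = 1/(-155003/856) = -856/155003 ≈ -0.0055225)
(-28374/41023 - 33414/32385)/q = (-28374/41023 - 33414/32385)/(-856/155003) = (-28374*1/41023 - 33414*1/32385)*(-155003/856) = (-28374/41023 - 11138/10795)*(-155003/856) = -763211504/442843285*(-155003/856) = 14787509094314/47384231495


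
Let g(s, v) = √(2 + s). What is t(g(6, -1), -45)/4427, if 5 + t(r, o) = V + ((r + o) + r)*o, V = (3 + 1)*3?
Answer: 2032/4427 - 180*√2/4427 ≈ 0.40150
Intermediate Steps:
V = 12 (V = 4*3 = 12)
t(r, o) = 7 + o*(o + 2*r) (t(r, o) = -5 + (12 + ((r + o) + r)*o) = -5 + (12 + ((o + r) + r)*o) = -5 + (12 + (o + 2*r)*o) = -5 + (12 + o*(o + 2*r)) = 7 + o*(o + 2*r))
t(g(6, -1), -45)/4427 = (7 + (-45)² + 2*(-45)*√(2 + 6))/4427 = (7 + 2025 + 2*(-45)*√8)*(1/4427) = (7 + 2025 + 2*(-45)*(2*√2))*(1/4427) = (7 + 2025 - 180*√2)*(1/4427) = (2032 - 180*√2)*(1/4427) = 2032/4427 - 180*√2/4427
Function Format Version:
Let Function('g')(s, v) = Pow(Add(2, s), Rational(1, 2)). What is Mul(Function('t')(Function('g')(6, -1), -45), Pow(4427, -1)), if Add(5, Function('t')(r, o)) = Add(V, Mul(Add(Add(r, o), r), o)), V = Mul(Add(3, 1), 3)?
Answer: Add(Rational(2032, 4427), Mul(Rational(-180, 4427), Pow(2, Rational(1, 2)))) ≈ 0.40150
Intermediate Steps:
V = 12 (V = Mul(4, 3) = 12)
Function('t')(r, o) = Add(7, Mul(o, Add(o, Mul(2, r)))) (Function('t')(r, o) = Add(-5, Add(12, Mul(Add(Add(r, o), r), o))) = Add(-5, Add(12, Mul(Add(Add(o, r), r), o))) = Add(-5, Add(12, Mul(Add(o, Mul(2, r)), o))) = Add(-5, Add(12, Mul(o, Add(o, Mul(2, r))))) = Add(7, Mul(o, Add(o, Mul(2, r)))))
Mul(Function('t')(Function('g')(6, -1), -45), Pow(4427, -1)) = Mul(Add(7, Pow(-45, 2), Mul(2, -45, Pow(Add(2, 6), Rational(1, 2)))), Pow(4427, -1)) = Mul(Add(7, 2025, Mul(2, -45, Pow(8, Rational(1, 2)))), Rational(1, 4427)) = Mul(Add(7, 2025, Mul(2, -45, Mul(2, Pow(2, Rational(1, 2))))), Rational(1, 4427)) = Mul(Add(7, 2025, Mul(-180, Pow(2, Rational(1, 2)))), Rational(1, 4427)) = Mul(Add(2032, Mul(-180, Pow(2, Rational(1, 2)))), Rational(1, 4427)) = Add(Rational(2032, 4427), Mul(Rational(-180, 4427), Pow(2, Rational(1, 2))))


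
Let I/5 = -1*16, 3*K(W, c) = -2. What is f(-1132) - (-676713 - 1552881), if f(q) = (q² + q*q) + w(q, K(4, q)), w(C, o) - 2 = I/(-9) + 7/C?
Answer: 48825509969/10188 ≈ 4.7925e+6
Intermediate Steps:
K(W, c) = -⅔ (K(W, c) = (⅓)*(-2) = -⅔)
I = -80 (I = 5*(-1*16) = 5*(-16) = -80)
w(C, o) = 98/9 + 7/C (w(C, o) = 2 + (-80/(-9) + 7/C) = 2 + (-80*(-⅑) + 7/C) = 2 + (80/9 + 7/C) = 98/9 + 7/C)
f(q) = 98/9 + 2*q² + 7/q (f(q) = (q² + q*q) + (98/9 + 7/q) = (q² + q²) + (98/9 + 7/q) = 2*q² + (98/9 + 7/q) = 98/9 + 2*q² + 7/q)
f(-1132) - (-676713 - 1552881) = (98/9 + 2*(-1132)² + 7/(-1132)) - (-676713 - 1552881) = (98/9 + 2*1281424 + 7*(-1/1132)) - 1*(-2229594) = (98/9 + 2562848 - 7/1132) + 2229594 = 26110406297/10188 + 2229594 = 48825509969/10188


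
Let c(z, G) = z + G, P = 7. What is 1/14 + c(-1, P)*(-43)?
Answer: -3611/14 ≈ -257.93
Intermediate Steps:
c(z, G) = G + z
1/14 + c(-1, P)*(-43) = 1/14 + (7 - 1)*(-43) = 1/14 + 6*(-43) = 1/14 - 258 = -3611/14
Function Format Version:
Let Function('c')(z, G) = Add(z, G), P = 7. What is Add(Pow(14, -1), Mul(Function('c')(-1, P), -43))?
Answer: Rational(-3611, 14) ≈ -257.93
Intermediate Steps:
Function('c')(z, G) = Add(G, z)
Add(Pow(14, -1), Mul(Function('c')(-1, P), -43)) = Add(Pow(14, -1), Mul(Add(7, -1), -43)) = Add(Rational(1, 14), Mul(6, -43)) = Add(Rational(1, 14), -258) = Rational(-3611, 14)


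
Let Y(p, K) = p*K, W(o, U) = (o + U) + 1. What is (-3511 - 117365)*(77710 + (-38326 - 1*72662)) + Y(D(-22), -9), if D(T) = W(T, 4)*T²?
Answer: 4022585580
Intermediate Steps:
W(o, U) = 1 + U + o (W(o, U) = (U + o) + 1 = 1 + U + o)
D(T) = T²*(5 + T) (D(T) = (1 + 4 + T)*T² = (5 + T)*T² = T²*(5 + T))
Y(p, K) = K*p
(-3511 - 117365)*(77710 + (-38326 - 1*72662)) + Y(D(-22), -9) = (-3511 - 117365)*(77710 + (-38326 - 1*72662)) - 9*(-22)²*(5 - 22) = -120876*(77710 + (-38326 - 72662)) - 4356*(-17) = -120876*(77710 - 110988) - 9*(-8228) = -120876*(-33278) + 74052 = 4022511528 + 74052 = 4022585580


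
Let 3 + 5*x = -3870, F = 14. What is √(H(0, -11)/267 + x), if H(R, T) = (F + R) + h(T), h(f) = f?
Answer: 2*I*√38346985/445 ≈ 27.831*I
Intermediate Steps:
H(R, T) = 14 + R + T (H(R, T) = (14 + R) + T = 14 + R + T)
x = -3873/5 (x = -⅗ + (⅕)*(-3870) = -⅗ - 774 = -3873/5 ≈ -774.60)
√(H(0, -11)/267 + x) = √((14 + 0 - 11)/267 - 3873/5) = √(3*(1/267) - 3873/5) = √(1/89 - 3873/5) = √(-344692/445) = 2*I*√38346985/445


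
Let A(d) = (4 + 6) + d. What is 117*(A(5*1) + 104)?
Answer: 13923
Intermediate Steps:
A(d) = 10 + d
117*(A(5*1) + 104) = 117*((10 + 5*1) + 104) = 117*((10 + 5) + 104) = 117*(15 + 104) = 117*119 = 13923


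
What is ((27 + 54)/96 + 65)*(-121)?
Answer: -254947/32 ≈ -7967.1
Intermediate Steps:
((27 + 54)/96 + 65)*(-121) = (81*(1/96) + 65)*(-121) = (27/32 + 65)*(-121) = (2107/32)*(-121) = -254947/32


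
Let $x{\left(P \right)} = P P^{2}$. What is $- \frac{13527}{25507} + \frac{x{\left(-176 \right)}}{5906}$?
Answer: $- \frac{69569170447}{75322171} \approx -923.62$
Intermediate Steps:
$x{\left(P \right)} = P^{3}$
$- \frac{13527}{25507} + \frac{x{\left(-176 \right)}}{5906} = - \frac{13527}{25507} + \frac{\left(-176\right)^{3}}{5906} = \left(-13527\right) \frac{1}{25507} - \frac{2725888}{2953} = - \frac{13527}{25507} - \frac{2725888}{2953} = - \frac{69569170447}{75322171}$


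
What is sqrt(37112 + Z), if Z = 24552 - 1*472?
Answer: 2*sqrt(15298) ≈ 247.37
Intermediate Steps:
Z = 24080 (Z = 24552 - 472 = 24080)
sqrt(37112 + Z) = sqrt(37112 + 24080) = sqrt(61192) = 2*sqrt(15298)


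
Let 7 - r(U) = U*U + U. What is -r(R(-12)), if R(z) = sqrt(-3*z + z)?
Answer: 17 + 2*sqrt(6) ≈ 21.899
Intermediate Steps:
R(z) = sqrt(2)*sqrt(-z) (R(z) = sqrt(-2*z) = sqrt(2)*sqrt(-z))
r(U) = 7 - U - U**2 (r(U) = 7 - (U*U + U) = 7 - (U**2 + U) = 7 - (U + U**2) = 7 + (-U - U**2) = 7 - U - U**2)
-r(R(-12)) = -(7 - sqrt(2)*sqrt(-1*(-12)) - (sqrt(2)*sqrt(-1*(-12)))**2) = -(7 - sqrt(2)*sqrt(12) - (sqrt(2)*sqrt(12))**2) = -(7 - sqrt(2)*2*sqrt(3) - (sqrt(2)*(2*sqrt(3)))**2) = -(7 - 2*sqrt(6) - (2*sqrt(6))**2) = -(7 - 2*sqrt(6) - 1*24) = -(7 - 2*sqrt(6) - 24) = -(-17 - 2*sqrt(6)) = 17 + 2*sqrt(6)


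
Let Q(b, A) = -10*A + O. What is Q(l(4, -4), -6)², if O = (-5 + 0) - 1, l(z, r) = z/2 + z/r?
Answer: 2916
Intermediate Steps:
l(z, r) = z/2 + z/r (l(z, r) = z*(½) + z/r = z/2 + z/r)
O = -6 (O = -5 - 1 = -6)
Q(b, A) = -6 - 10*A (Q(b, A) = -10*A - 6 = -6 - 10*A)
Q(l(4, -4), -6)² = (-6 - 10*(-6))² = (-6 + 60)² = 54² = 2916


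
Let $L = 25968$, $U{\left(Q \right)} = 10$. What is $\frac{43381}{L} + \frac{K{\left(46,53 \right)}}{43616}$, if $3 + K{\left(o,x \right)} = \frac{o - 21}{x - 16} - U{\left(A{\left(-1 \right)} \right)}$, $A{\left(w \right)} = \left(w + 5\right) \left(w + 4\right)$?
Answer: $\frac{2187377167}{1309592208} \approx 1.6703$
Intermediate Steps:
$A{\left(w \right)} = \left(4 + w\right) \left(5 + w\right)$ ($A{\left(w \right)} = \left(5 + w\right) \left(4 + w\right) = \left(4 + w\right) \left(5 + w\right)$)
$K{\left(o,x \right)} = -13 + \frac{-21 + o}{-16 + x}$ ($K{\left(o,x \right)} = -3 + \left(\frac{o - 21}{x - 16} - 10\right) = -3 + \left(\frac{-21 + o}{-16 + x} - 10\right) = -3 + \left(-10 + \frac{-21 + o}{-16 + x}\right) = -13 + \frac{-21 + o}{-16 + x}$)
$\frac{43381}{L} + \frac{K{\left(46,53 \right)}}{43616} = \frac{43381}{25968} + \frac{\frac{1}{-16 + 53} \left(187 + 46 - 689\right)}{43616} = 43381 \cdot \frac{1}{25968} + \frac{187 + 46 - 689}{37} \cdot \frac{1}{43616} = \frac{43381}{25968} + \frac{1}{37} \left(-456\right) \frac{1}{43616} = \frac{43381}{25968} - \frac{57}{201724} = \frac{2187377167}{1309592208}$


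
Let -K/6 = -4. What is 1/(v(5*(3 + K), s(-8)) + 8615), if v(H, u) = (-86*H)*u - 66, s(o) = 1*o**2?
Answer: -1/734491 ≈ -1.3615e-6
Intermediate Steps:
K = 24 (K = -6*(-4) = 24)
s(o) = o**2
v(H, u) = -66 - 86*H*u (v(H, u) = -86*H*u - 66 = -66 - 86*H*u)
1/(v(5*(3 + K), s(-8)) + 8615) = 1/((-66 - 86*5*(3 + 24)*(-8)**2) + 8615) = 1/((-66 - 86*5*27*64) + 8615) = 1/((-66 - 86*135*64) + 8615) = 1/((-66 - 743040) + 8615) = 1/(-743106 + 8615) = 1/(-734491) = -1/734491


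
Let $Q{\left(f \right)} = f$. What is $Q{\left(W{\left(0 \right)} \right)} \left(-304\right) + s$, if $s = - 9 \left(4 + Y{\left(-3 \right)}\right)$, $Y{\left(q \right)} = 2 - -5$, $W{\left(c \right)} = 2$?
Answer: $-707$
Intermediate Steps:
$Y{\left(q \right)} = 7$ ($Y{\left(q \right)} = 2 + 5 = 7$)
$s = -99$ ($s = - 9 \left(4 + 7\right) = \left(-9\right) 11 = -99$)
$Q{\left(W{\left(0 \right)} \right)} \left(-304\right) + s = 2 \left(-304\right) - 99 = -608 - 99 = -707$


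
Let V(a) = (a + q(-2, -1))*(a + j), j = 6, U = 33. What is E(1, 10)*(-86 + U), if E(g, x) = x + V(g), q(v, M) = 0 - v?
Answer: -1643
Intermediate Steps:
q(v, M) = -v
V(a) = (2 + a)*(6 + a) (V(a) = (a - 1*(-2))*(a + 6) = (a + 2)*(6 + a) = (2 + a)*(6 + a))
E(g, x) = 12 + x + g² + 8*g (E(g, x) = x + (12 + g² + 8*g) = 12 + x + g² + 8*g)
E(1, 10)*(-86 + U) = (12 + 10 + 1² + 8*1)*(-86 + 33) = (12 + 10 + 1 + 8)*(-53) = 31*(-53) = -1643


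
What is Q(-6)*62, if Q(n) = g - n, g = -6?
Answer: 0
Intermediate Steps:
Q(n) = -6 - n
Q(-6)*62 = (-6 - 1*(-6))*62 = (-6 + 6)*62 = 0*62 = 0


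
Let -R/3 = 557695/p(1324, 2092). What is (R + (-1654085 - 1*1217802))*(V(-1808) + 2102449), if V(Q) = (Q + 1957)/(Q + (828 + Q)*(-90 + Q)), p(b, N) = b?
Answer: -14861812887918773046941/2460299168 ≈ -6.0407e+12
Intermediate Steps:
R = -1673085/1324 ≈ -1263.7
V(Q) = (1957 + Q)/(Q + (-90 + Q)*(828 + Q))
(R + (-1654085 - 1*1217802))*(V(-1808) + 2102449) = (-1673085/1324 + (-1654085 - 1*1217802))*((1957 - 1808)/(-74520 + (-1808)² + 739*(-1808)) + 2102449) = (-1673085/1324 + (-1654085 - 1217802))*(149/(-74520 + 3268864 - 1336112) + 2102449) = (-1673085/1324 - 2871887)*(149/1858232 + 2102449) = -3804051473*((1/1858232)*149 + 2102449)/1324 = -3804051473*(149/1858232 + 2102449)/1324 = -3804051473/1324*3906838010317/1858232 = -14861812887918773046941/2460299168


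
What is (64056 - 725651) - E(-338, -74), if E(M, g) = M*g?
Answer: -686607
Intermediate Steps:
(64056 - 725651) - E(-338, -74) = (64056 - 725651) - (-338)*(-74) = -661595 - 1*25012 = -661595 - 25012 = -686607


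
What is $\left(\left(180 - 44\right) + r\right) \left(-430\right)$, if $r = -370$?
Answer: $100620$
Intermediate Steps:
$\left(\left(180 - 44\right) + r\right) \left(-430\right) = \left(\left(180 - 44\right) - 370\right) \left(-430\right) = \left(136 - 370\right) \left(-430\right) = \left(-234\right) \left(-430\right) = 100620$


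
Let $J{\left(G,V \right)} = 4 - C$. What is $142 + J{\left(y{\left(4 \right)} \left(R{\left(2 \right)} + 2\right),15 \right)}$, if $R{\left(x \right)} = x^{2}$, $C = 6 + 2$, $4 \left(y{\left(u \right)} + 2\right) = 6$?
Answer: $138$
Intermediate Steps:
$y{\left(u \right)} = - \frac{1}{2}$ ($y{\left(u \right)} = -2 + \frac{1}{4} \cdot 6 = -2 + \frac{3}{2} = - \frac{1}{2}$)
$C = 8$
$J{\left(G,V \right)} = -4$ ($J{\left(G,V \right)} = 4 - 8 = -4$)
$142 + J{\left(y{\left(4 \right)} \left(R{\left(2 \right)} + 2\right),15 \right)} = 142 - 4 = 138$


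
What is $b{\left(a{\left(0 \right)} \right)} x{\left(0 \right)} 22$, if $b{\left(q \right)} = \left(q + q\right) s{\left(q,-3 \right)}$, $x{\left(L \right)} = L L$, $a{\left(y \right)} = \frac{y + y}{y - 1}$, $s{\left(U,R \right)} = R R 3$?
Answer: $0$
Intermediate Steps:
$s{\left(U,R \right)} = 3 R^{2}$ ($s{\left(U,R \right)} = R^{2} \cdot 3 = 3 R^{2}$)
$a{\left(y \right)} = \frac{2 y}{-1 + y}$
$x{\left(L \right)} = L^{2}$
$b{\left(q \right)} = 54 q$ ($b{\left(q \right)} = \left(q + q\right) 3 \left(-3\right)^{2} = 2 q 3 \cdot 9 = 2 q 27 = 54 q$)
$b{\left(a{\left(0 \right)} \right)} x{\left(0 \right)} 22 = 54 \cdot 2 \cdot 0 \frac{1}{-1 + 0} \cdot 0^{2} \cdot 22 = 54 \cdot 2 \cdot 0 \frac{1}{-1} \cdot 0 \cdot 22 = 54 \cdot 2 \cdot 0 \left(-1\right) 0 \cdot 22 = 54 \cdot 0 \cdot 0 \cdot 22 = 0 \cdot 0 \cdot 22 = 0 \cdot 22 = 0$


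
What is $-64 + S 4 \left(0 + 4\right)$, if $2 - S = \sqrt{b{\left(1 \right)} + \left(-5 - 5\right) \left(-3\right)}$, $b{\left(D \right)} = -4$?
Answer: $-32 - 16 \sqrt{26} \approx -113.58$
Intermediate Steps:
$S = 2 - \sqrt{26}$ ($S = 2 - \sqrt{-4 + \left(-5 - 5\right) \left(-3\right)} = 2 - \sqrt{-4 - -30} = 2 - \sqrt{-4 + 30} = 2 - \sqrt{26} \approx -3.099$)
$-64 + S 4 \left(0 + 4\right) = -64 + \left(2 - \sqrt{26}\right) 4 \left(0 + 4\right) = -64 + \left(2 - \sqrt{26}\right) 4 \cdot 4 = -64 + \left(2 - \sqrt{26}\right) 16 = -64 + \left(32 - 16 \sqrt{26}\right) = -32 - 16 \sqrt{26}$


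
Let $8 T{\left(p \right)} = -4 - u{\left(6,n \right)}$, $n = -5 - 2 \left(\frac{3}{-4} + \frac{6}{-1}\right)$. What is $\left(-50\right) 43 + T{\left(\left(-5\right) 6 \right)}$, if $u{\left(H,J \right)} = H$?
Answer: $- \frac{8605}{4} \approx -2151.3$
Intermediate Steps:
$n = \frac{17}{2}$ ($n = -5 - 2 \left(3 \left(- \frac{1}{4}\right) + 6 \left(-1\right)\right) = -5 - 2 \left(- \frac{3}{4} - 6\right) = -5 - - \frac{27}{2} = -5 + \frac{27}{2} = \frac{17}{2} \approx 8.5$)
$T{\left(p \right)} = - \frac{5}{4}$ ($T{\left(p \right)} = \frac{-4 - 6}{8} = \frac{1}{8} \left(-10\right) = - \frac{5}{4}$)
$\left(-50\right) 43 + T{\left(\left(-5\right) 6 \right)} = \left(-50\right) 43 - \frac{5}{4} = -2150 - \frac{5}{4} = - \frac{8605}{4}$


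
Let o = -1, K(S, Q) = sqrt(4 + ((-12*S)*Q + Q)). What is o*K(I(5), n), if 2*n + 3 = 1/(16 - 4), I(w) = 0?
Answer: -sqrt(366)/12 ≈ -1.5943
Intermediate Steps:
n = -35/24 (n = -3/2 + 1/(2*(16 - 4)) = -3/2 + (1/2)/12 = -3/2 + (1/2)*(1/12) = -3/2 + 1/24 = -35/24 ≈ -1.4583)
K(S, Q) = sqrt(4 + Q - 12*Q*S) (K(S, Q) = sqrt(4 + (-12*Q*S + Q)) = sqrt(4 + (Q - 12*Q*S)) = sqrt(4 + Q - 12*Q*S))
o*K(I(5), n) = -sqrt(4 - 35/24 - 12*(-35/24)*0) = -sqrt(4 - 35/24 + 0) = -sqrt(61/24) = -sqrt(366)/12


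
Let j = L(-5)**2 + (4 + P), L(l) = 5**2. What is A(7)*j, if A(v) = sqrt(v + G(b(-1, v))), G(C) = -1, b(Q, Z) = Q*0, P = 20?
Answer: 649*sqrt(6) ≈ 1589.7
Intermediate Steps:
b(Q, Z) = 0
L(l) = 25
A(v) = sqrt(-1 + v) (A(v) = sqrt(v - 1) = sqrt(-1 + v))
j = 649 (j = 25**2 + (4 + 20) = 625 + 24 = 649)
A(7)*j = sqrt(-1 + 7)*649 = sqrt(6)*649 = 649*sqrt(6)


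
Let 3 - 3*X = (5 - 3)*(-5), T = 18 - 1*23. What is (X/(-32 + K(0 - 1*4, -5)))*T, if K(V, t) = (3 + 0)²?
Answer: 65/69 ≈ 0.94203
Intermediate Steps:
K(V, t) = 9 (K(V, t) = 3² = 9)
T = -5 (T = 18 - 23 = -5)
X = 13/3 (X = 1 - (5 - 3)*(-5)/3 = 1 - 2*(-5)/3 = 1 - ⅓*(-10) = 1 + 10/3 = 13/3 ≈ 4.3333)
(X/(-32 + K(0 - 1*4, -5)))*T = ((13/3)/(-32 + 9))*(-5) = ((13/3)/(-23))*(-5) = -1/23*13/3*(-5) = -13/69*(-5) = 65/69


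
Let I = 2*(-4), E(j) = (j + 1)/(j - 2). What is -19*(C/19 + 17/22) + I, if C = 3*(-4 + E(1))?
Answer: -103/22 ≈ -4.6818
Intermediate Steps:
E(j) = (1 + j)/(-2 + j)
C = -18 (C = 3*(-4 + (1 + 1)/(-2 + 1)) = 3*(-4 + 2/(-1)) = 3*(-4 - 1*2) = 3*(-4 - 2) = 3*(-6) = -18)
I = -8
-19*(C/19 + 17/22) + I = -19*(-18/19 + 17/22) - 8 = -19*(-73/418) - 8 = 73/22 - 8 = -103/22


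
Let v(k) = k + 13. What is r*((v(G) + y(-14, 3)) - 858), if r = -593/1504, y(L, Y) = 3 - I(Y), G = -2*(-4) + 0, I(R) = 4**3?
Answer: 266257/752 ≈ 354.06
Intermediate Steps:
I(R) = 64
G = 8 (G = 8 + 0 = 8)
y(L, Y) = -61 (y(L, Y) = 3 - 1*64 = 3 - 64 = -61)
v(k) = 13 + k
r = -593/1504 (r = -593*1/1504 = -593/1504 ≈ -0.39428)
r*((v(G) + y(-14, 3)) - 858) = -593*(((13 + 8) - 61) - 858)/1504 = -593*((21 - 61) - 858)/1504 = -593*(-40 - 858)/1504 = -593/1504*(-898) = 266257/752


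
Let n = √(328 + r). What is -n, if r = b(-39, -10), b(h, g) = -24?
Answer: -4*√19 ≈ -17.436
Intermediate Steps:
r = -24
n = 4*√19 (n = √(328 - 24) = √304 = 4*√19 ≈ 17.436)
-n = -4*√19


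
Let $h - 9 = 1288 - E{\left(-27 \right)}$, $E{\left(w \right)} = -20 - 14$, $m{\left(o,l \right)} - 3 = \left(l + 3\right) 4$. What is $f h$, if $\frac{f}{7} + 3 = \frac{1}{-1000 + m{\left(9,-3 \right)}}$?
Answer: $- \frac{27876464}{997} \approx -27960.0$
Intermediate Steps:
$m{\left(o,l \right)} = 15 + 4 l$ ($m{\left(o,l \right)} = 3 + \left(l + 3\right) 4 = 3 + \left(3 + l\right) 4 = 3 + \left(12 + 4 l\right) = 15 + 4 l$)
$E{\left(w \right)} = -34$ ($E{\left(w \right)} = -20 - 14 = -34$)
$h = 1331$ ($h = 9 + \left(1288 - -34\right) = 9 + \left(1288 + 34\right) = 9 + 1322 = 1331$)
$f = - \frac{20944}{997}$ ($f = -21 + \frac{7}{-1000 + \left(15 + 4 \left(-3\right)\right)} = -21 + \frac{7}{-1000 + \left(15 - 12\right)} = -21 + \frac{7}{-1000 + 3} = -21 + \frac{7}{-997} = -21 + 7 \left(- \frac{1}{997}\right) = -21 - \frac{7}{997} = - \frac{20944}{997} \approx -21.007$)
$f h = \left(- \frac{20944}{997}\right) 1331 = - \frac{27876464}{997}$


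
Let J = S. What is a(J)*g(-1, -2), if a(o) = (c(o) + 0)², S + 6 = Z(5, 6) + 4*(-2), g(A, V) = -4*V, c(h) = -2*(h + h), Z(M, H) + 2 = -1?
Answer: 36992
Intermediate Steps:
Z(M, H) = -3 (Z(M, H) = -2 - 1 = -3)
c(h) = -4*h
S = -17 (S = -6 + (-3 + 4*(-2)) = -6 + (-3 - 8) = -6 - 11 = -17)
J = -17
a(o) = 16*o² (a(o) = (-4*o + 0)² = (-4*o)² = 16*o²)
a(J)*g(-1, -2) = (16*(-17)²)*(-4*(-2)) = (16*289)*8 = 4624*8 = 36992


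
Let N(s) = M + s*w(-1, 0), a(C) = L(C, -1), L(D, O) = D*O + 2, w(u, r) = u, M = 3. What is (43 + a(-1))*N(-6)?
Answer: 414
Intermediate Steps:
L(D, O) = 2 + D*O
a(C) = 2 - C (a(C) = 2 + C*(-1) = 2 - C)
N(s) = 3 - s (N(s) = 3 + s*(-1) = 3 - s)
(43 + a(-1))*N(-6) = (43 + (2 - 1*(-1)))*(3 - 1*(-6)) = (43 + (2 + 1))*(3 + 6) = (43 + 3)*9 = 46*9 = 414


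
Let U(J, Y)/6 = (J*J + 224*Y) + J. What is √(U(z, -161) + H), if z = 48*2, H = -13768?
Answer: 2*I*√43570 ≈ 417.47*I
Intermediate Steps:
z = 96
U(J, Y) = 6*J + 6*J² + 1344*Y (U(J, Y) = 6*((J*J + 224*Y) + J) = 6*((J² + 224*Y) + J) = 6*(J + J² + 224*Y) = 6*J + 6*J² + 1344*Y)
√(U(z, -161) + H) = √((6*96 + 6*96² + 1344*(-161)) - 13768) = √((576 + 6*9216 - 216384) - 13768) = √((576 + 55296 - 216384) - 13768) = √(-160512 - 13768) = √(-174280) = 2*I*√43570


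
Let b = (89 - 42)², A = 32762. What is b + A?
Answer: 34971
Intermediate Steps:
b = 2209 (b = 47² = 2209)
b + A = 2209 + 32762 = 34971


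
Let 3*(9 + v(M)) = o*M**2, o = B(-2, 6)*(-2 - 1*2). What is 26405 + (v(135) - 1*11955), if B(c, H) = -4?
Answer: 111641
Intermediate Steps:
o = 16 (o = -4*(-2 - 1*2) = -4*(-2 - 2) = -4*(-4) = 16)
v(M) = -9 + 16*M**2/3 (v(M) = -9 + (16*M**2)/3 = -9 + 16*M**2/3)
26405 + (v(135) - 1*11955) = 26405 + ((-9 + (16/3)*135**2) - 1*11955) = 26405 + ((-9 + (16/3)*18225) - 11955) = 26405 + ((-9 + 97200) - 11955) = 26405 + (97191 - 11955) = 26405 + 85236 = 111641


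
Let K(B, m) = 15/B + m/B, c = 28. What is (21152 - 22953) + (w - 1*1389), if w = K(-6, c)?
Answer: -19183/6 ≈ -3197.2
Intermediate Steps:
w = -43/6 (w = (15 + 28)/(-6) = -⅙*43 = -43/6 ≈ -7.1667)
(21152 - 22953) + (w - 1*1389) = (21152 - 22953) + (-43/6 - 1*1389) = -1801 + (-43/6 - 1389) = -1801 - 8377/6 = -19183/6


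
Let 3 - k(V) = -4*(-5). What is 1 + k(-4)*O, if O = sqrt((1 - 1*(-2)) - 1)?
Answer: 1 - 17*sqrt(2) ≈ -23.042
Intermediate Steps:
k(V) = -17 (k(V) = 3 - (-4)*(-5) = 3 - 1*20 = 3 - 20 = -17)
O = sqrt(2) (O = sqrt((1 + 2) - 1) = sqrt(3 - 1) = sqrt(2) ≈ 1.4142)
1 + k(-4)*O = 1 - 17*sqrt(2)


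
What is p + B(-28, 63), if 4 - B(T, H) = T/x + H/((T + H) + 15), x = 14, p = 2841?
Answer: 142287/50 ≈ 2845.7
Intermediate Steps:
B(T, H) = 4 - T/14 - H/(15 + H + T) (B(T, H) = 4 - (T/14 + H/((T + H) + 15)) = 4 - (T*(1/14) + H/((H + T) + 15)) = 4 - (T/14 + H/(15 + H + T)) = 4 + (-T/14 - H/(15 + H + T)) = 4 - T/14 - H/(15 + H + T))
p + B(-28, 63) = 2841 + (840 - 1*(-28)² + 41*(-28) + 42*63 - 1*63*(-28))/(14*(15 + 63 - 28)) = 2841 + (1/14)*(840 - 1*784 - 1148 + 2646 + 1764)/50 = 2841 + (1/14)*(1/50)*(840 - 784 - 1148 + 2646 + 1764) = 2841 + (1/14)*(1/50)*3318 = 2841 + 237/50 = 142287/50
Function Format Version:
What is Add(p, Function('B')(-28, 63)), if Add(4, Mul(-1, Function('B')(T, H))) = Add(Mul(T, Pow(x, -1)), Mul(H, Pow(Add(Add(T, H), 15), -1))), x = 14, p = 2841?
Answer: Rational(142287, 50) ≈ 2845.7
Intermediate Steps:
Function('B')(T, H) = Add(4, Mul(Rational(-1, 14), T), Mul(-1, H, Pow(Add(15, H, T), -1))) (Function('B')(T, H) = Add(4, Mul(-1, Add(Mul(T, Pow(14, -1)), Mul(H, Pow(Add(Add(T, H), 15), -1))))) = Add(4, Mul(-1, Add(Mul(T, Rational(1, 14)), Mul(H, Pow(Add(Add(H, T), 15), -1))))) = Add(4, Mul(-1, Add(Mul(Rational(1, 14), T), Mul(H, Pow(Add(15, H, T), -1))))) = Add(4, Add(Mul(Rational(-1, 14), T), Mul(-1, H, Pow(Add(15, H, T), -1)))) = Add(4, Mul(Rational(-1, 14), T), Mul(-1, H, Pow(Add(15, H, T), -1))))
Add(p, Function('B')(-28, 63)) = Add(2841, Mul(Rational(1, 14), Pow(Add(15, 63, -28), -1), Add(840, Mul(-1, Pow(-28, 2)), Mul(41, -28), Mul(42, 63), Mul(-1, 63, -28)))) = Add(2841, Mul(Rational(1, 14), Pow(50, -1), Add(840, Mul(-1, 784), -1148, 2646, 1764))) = Add(2841, Mul(Rational(1, 14), Rational(1, 50), Add(840, -784, -1148, 2646, 1764))) = Add(2841, Mul(Rational(1, 14), Rational(1, 50), 3318)) = Add(2841, Rational(237, 50)) = Rational(142287, 50)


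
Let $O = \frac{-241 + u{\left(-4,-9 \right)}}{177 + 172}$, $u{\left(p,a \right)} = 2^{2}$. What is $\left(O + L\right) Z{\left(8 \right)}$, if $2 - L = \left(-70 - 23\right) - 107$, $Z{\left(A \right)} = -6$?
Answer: $- \frac{421566}{349} \approx -1207.9$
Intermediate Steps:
$u{\left(p,a \right)} = 4$
$L = 202$ ($L = 2 - \left(\left(-70 - 23\right) - 107\right) = 2 - \left(-93 - 107\right) = 2 - -200 = 2 + 200 = 202$)
$O = - \frac{237}{349}$ ($O = \frac{-241 + 4}{177 + 172} = - \frac{237}{349} \approx -0.67908$)
$\left(O + L\right) Z{\left(8 \right)} = \left(- \frac{237}{349} + 202\right) \left(-6\right) = \frac{70261}{349} \left(-6\right) = - \frac{421566}{349}$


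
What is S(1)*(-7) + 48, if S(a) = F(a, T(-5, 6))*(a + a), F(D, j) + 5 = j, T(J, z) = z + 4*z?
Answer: -302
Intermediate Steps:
T(J, z) = 5*z
F(D, j) = -5 + j
S(a) = 50*a (S(a) = (-5 + 5*6)*(a + a) = (-5 + 30)*(2*a) = 25*(2*a) = 50*a)
S(1)*(-7) + 48 = (50*1)*(-7) + 48 = 50*(-7) + 48 = -350 + 48 = -302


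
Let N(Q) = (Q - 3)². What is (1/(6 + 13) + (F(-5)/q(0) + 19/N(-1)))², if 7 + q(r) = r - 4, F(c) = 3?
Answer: 10465225/11182336 ≈ 0.93587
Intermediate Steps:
N(Q) = (-3 + Q)²
q(r) = -11 + r (q(r) = -7 + (r - 4) = -7 + (-4 + r) = -11 + r)
(1/(6 + 13) + (F(-5)/q(0) + 19/N(-1)))² = (1/(6 + 13) + (3/(-11 + 0) + 19/((-3 - 1)²)))² = (1/19 + (3/(-11) + 19/((-4)²)))² = (1/19 + (3*(-1/11) + 19/16))² = (1/19 + (-3/11 + 19*(1/16)))² = (1/19 + (-3/11 + 19/16))² = (1/19 + 161/176)² = (3235/3344)² = 10465225/11182336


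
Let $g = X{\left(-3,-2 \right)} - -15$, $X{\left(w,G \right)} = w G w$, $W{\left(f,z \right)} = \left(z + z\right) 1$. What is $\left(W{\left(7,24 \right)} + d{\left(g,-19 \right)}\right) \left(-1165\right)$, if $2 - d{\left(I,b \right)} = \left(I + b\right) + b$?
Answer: $-106015$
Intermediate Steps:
$W{\left(f,z \right)} = 2 z$ ($W{\left(f,z \right)} = 2 z 1 = 2 z$)
$X{\left(w,G \right)} = G w^{2}$ ($X{\left(w,G \right)} = G w w = G w^{2}$)
$g = -3$ ($g = - 2 \left(-3\right)^{2} - -15 = \left(-2\right) 9 + 15 = -18 + 15 = -3$)
$d{\left(I,b \right)} = 2 - I - 2 b$ ($d{\left(I,b \right)} = 2 - \left(\left(I + b\right) + b\right) = 2 - \left(I + 2 b\right) = 2 - I - 2 b$)
$\left(W{\left(7,24 \right)} + d{\left(g,-19 \right)}\right) \left(-1165\right) = \left(2 \cdot 24 - -43\right) \left(-1165\right) = \left(48 + \left(2 + 3 + 38\right)\right) \left(-1165\right) = \left(48 + 43\right) \left(-1165\right) = 91 \left(-1165\right) = -106015$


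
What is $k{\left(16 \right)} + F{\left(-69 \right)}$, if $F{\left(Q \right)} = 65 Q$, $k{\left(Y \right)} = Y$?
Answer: $-4469$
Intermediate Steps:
$k{\left(16 \right)} + F{\left(-69 \right)} = 16 + 65 \left(-69\right) = 16 - 4485 = -4469$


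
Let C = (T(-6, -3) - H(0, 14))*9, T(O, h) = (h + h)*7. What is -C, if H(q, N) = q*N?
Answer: 378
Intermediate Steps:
H(q, N) = N*q
T(O, h) = 14*h (T(O, h) = (2*h)*7 = 14*h)
C = -378 (C = (14*(-3) - 14*0)*9 = (-42 - 1*0)*9 = (-42 + 0)*9 = -42*9 = -378)
-C = -1*(-378) = 378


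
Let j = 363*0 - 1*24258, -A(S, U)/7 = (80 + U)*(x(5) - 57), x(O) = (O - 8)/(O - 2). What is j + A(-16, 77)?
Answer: 39484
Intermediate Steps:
x(O) = (-8 + O)/(-2 + O)
A(S, U) = 32480 + 406*U (A(S, U) = -7*(80 + U)*((-8 + 5)/(-2 + 5) - 57) = -7*(80 + U)*(-3/3 - 57) = -7*(80 + U)*((⅓)*(-3) - 57) = -7*(80 + U)*(-1 - 57) = -7*(80 + U)*(-58) = -7*(-4640 - 58*U) = 32480 + 406*U)
j = -24258 (j = 0 - 24258 = -24258)
j + A(-16, 77) = -24258 + (32480 + 406*77) = -24258 + (32480 + 31262) = -24258 + 63742 = 39484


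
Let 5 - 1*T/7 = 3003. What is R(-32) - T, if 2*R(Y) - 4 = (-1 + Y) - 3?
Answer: 20970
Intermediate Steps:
T = -20986 (T = 35 - 7*3003 = 35 - 21021 = -20986)
R(Y) = Y/2 (R(Y) = 2 + ((-1 + Y) - 3)/2 = 2 + (-4 + Y)/2 = 2 + (-2 + Y/2) = Y/2)
R(-32) - T = (1/2)*(-32) - 1*(-20986) = -16 + 20986 = 20970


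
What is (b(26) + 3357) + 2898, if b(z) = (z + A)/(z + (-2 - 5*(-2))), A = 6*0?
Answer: 106348/17 ≈ 6255.8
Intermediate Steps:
A = 0
b(z) = z/(8 + z) (b(z) = (z + 0)/(z + (-2 - 5*(-2))) = z/(z + (-2 + 10)) = z/(z + 8) = z/(8 + z))
(b(26) + 3357) + 2898 = (26/(8 + 26) + 3357) + 2898 = (26/34 + 3357) + 2898 = (26*(1/34) + 3357) + 2898 = (13/17 + 3357) + 2898 = 57082/17 + 2898 = 106348/17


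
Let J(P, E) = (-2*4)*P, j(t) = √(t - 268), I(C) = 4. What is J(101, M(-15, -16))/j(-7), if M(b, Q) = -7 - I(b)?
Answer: 808*I*√11/55 ≈ 48.724*I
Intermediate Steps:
j(t) = √(-268 + t)
M(b, Q) = -11 (M(b, Q) = -7 - 1*4 = -7 - 4 = -11)
J(P, E) = -8*P
J(101, M(-15, -16))/j(-7) = (-8*101)/(√(-268 - 7)) = -808*(-I*√11/55) = -(-808)*I*√11/55 = 808*I*√11/55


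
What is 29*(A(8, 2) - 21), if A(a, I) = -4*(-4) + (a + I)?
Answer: 145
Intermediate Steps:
A(a, I) = 16 + I + a (A(a, I) = 16 + (I + a) = 16 + I + a)
29*(A(8, 2) - 21) = 29*((16 + 2 + 8) - 21) = 29*(26 - 21) = 29*5 = 145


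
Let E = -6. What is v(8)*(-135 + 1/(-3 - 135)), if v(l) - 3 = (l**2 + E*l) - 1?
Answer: -55893/23 ≈ -2430.1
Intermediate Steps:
v(l) = 2 + l**2 - 6*l (v(l) = 3 + ((l**2 - 6*l) - 1) = 3 + (-1 + l**2 - 6*l) = 2 + l**2 - 6*l)
v(8)*(-135 + 1/(-3 - 135)) = (2 + 8**2 - 6*8)*(-135 + 1/(-3 - 135)) = (2 + 64 - 48)*(-135 + 1/(-138)) = 18*(-135 - 1/138) = 18*(-18631/138) = -55893/23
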